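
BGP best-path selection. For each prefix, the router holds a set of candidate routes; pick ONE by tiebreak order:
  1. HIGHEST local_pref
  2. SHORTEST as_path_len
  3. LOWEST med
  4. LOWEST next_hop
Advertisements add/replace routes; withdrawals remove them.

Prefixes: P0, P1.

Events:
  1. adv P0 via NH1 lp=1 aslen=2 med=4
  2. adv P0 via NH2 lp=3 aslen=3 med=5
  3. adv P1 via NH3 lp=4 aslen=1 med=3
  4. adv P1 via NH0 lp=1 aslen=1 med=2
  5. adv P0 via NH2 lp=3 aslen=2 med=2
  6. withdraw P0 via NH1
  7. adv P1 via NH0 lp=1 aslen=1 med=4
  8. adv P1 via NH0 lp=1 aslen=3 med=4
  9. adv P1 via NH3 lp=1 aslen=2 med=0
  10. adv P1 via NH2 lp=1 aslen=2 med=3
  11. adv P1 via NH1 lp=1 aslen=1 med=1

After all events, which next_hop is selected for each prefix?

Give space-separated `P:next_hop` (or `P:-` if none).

Op 1: best P0=NH1 P1=-
Op 2: best P0=NH2 P1=-
Op 3: best P0=NH2 P1=NH3
Op 4: best P0=NH2 P1=NH3
Op 5: best P0=NH2 P1=NH3
Op 6: best P0=NH2 P1=NH3
Op 7: best P0=NH2 P1=NH3
Op 8: best P0=NH2 P1=NH3
Op 9: best P0=NH2 P1=NH3
Op 10: best P0=NH2 P1=NH3
Op 11: best P0=NH2 P1=NH1

Answer: P0:NH2 P1:NH1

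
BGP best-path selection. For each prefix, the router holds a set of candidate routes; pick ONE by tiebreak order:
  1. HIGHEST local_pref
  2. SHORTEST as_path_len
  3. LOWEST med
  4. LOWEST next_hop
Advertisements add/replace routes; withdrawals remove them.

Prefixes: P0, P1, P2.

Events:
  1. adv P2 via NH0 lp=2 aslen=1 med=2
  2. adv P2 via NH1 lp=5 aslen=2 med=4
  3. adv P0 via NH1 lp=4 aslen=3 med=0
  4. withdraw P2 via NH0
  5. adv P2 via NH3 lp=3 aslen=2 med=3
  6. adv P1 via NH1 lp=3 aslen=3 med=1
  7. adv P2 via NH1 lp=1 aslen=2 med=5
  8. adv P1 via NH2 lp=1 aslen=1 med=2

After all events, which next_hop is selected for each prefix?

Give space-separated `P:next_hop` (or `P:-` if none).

Op 1: best P0=- P1=- P2=NH0
Op 2: best P0=- P1=- P2=NH1
Op 3: best P0=NH1 P1=- P2=NH1
Op 4: best P0=NH1 P1=- P2=NH1
Op 5: best P0=NH1 P1=- P2=NH1
Op 6: best P0=NH1 P1=NH1 P2=NH1
Op 7: best P0=NH1 P1=NH1 P2=NH3
Op 8: best P0=NH1 P1=NH1 P2=NH3

Answer: P0:NH1 P1:NH1 P2:NH3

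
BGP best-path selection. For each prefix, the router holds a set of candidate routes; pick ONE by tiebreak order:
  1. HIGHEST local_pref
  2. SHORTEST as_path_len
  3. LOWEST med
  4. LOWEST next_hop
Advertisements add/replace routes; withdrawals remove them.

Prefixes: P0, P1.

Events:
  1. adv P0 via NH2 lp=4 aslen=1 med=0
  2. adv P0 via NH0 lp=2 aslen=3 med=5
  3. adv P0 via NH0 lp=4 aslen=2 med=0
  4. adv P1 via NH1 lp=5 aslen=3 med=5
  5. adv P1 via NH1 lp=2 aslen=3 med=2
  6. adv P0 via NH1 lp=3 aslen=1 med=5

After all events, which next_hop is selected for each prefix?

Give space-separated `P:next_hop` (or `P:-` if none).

Op 1: best P0=NH2 P1=-
Op 2: best P0=NH2 P1=-
Op 3: best P0=NH2 P1=-
Op 4: best P0=NH2 P1=NH1
Op 5: best P0=NH2 P1=NH1
Op 6: best P0=NH2 P1=NH1

Answer: P0:NH2 P1:NH1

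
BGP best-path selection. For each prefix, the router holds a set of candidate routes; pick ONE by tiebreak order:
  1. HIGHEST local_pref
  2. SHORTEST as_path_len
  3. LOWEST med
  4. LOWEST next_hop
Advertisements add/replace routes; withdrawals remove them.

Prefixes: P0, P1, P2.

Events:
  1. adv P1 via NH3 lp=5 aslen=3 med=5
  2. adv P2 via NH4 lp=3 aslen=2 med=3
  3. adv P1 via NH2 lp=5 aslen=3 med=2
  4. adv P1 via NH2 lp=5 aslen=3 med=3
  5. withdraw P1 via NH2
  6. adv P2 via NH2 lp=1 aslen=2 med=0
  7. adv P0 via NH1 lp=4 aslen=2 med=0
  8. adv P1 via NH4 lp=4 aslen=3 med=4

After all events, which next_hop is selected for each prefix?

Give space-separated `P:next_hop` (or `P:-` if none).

Answer: P0:NH1 P1:NH3 P2:NH4

Derivation:
Op 1: best P0=- P1=NH3 P2=-
Op 2: best P0=- P1=NH3 P2=NH4
Op 3: best P0=- P1=NH2 P2=NH4
Op 4: best P0=- P1=NH2 P2=NH4
Op 5: best P0=- P1=NH3 P2=NH4
Op 6: best P0=- P1=NH3 P2=NH4
Op 7: best P0=NH1 P1=NH3 P2=NH4
Op 8: best P0=NH1 P1=NH3 P2=NH4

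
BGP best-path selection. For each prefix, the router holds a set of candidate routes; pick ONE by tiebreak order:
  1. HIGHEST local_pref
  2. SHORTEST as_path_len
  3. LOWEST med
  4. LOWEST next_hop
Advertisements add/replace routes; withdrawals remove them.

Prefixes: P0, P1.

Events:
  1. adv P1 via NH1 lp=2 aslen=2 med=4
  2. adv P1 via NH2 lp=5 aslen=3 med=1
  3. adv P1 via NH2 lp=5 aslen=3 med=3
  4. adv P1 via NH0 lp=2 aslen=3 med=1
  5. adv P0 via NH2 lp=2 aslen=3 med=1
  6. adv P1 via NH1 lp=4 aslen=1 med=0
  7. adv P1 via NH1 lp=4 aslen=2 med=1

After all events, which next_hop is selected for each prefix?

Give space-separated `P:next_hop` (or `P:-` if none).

Answer: P0:NH2 P1:NH2

Derivation:
Op 1: best P0=- P1=NH1
Op 2: best P0=- P1=NH2
Op 3: best P0=- P1=NH2
Op 4: best P0=- P1=NH2
Op 5: best P0=NH2 P1=NH2
Op 6: best P0=NH2 P1=NH2
Op 7: best P0=NH2 P1=NH2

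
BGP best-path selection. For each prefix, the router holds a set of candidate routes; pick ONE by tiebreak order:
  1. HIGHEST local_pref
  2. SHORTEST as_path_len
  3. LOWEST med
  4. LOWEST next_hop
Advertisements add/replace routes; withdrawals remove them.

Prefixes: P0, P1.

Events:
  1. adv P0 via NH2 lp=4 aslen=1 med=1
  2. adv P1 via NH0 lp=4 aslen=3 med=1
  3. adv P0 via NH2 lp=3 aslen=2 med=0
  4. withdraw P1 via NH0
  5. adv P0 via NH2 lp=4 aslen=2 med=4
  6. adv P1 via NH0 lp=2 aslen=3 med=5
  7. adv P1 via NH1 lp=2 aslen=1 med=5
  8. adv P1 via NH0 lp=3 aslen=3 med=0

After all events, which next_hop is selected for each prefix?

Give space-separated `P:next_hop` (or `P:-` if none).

Op 1: best P0=NH2 P1=-
Op 2: best P0=NH2 P1=NH0
Op 3: best P0=NH2 P1=NH0
Op 4: best P0=NH2 P1=-
Op 5: best P0=NH2 P1=-
Op 6: best P0=NH2 P1=NH0
Op 7: best P0=NH2 P1=NH1
Op 8: best P0=NH2 P1=NH0

Answer: P0:NH2 P1:NH0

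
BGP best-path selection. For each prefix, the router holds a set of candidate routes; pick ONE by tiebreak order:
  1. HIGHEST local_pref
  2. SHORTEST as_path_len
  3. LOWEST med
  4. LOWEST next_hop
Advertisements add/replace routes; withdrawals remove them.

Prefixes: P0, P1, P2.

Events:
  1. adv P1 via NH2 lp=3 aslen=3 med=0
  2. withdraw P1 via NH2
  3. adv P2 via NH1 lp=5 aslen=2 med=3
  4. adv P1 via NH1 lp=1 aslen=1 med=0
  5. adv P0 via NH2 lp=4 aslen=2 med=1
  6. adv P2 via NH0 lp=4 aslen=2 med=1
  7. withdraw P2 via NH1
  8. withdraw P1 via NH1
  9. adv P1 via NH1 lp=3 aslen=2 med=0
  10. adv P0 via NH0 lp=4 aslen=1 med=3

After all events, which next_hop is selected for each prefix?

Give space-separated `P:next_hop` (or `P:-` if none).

Answer: P0:NH0 P1:NH1 P2:NH0

Derivation:
Op 1: best P0=- P1=NH2 P2=-
Op 2: best P0=- P1=- P2=-
Op 3: best P0=- P1=- P2=NH1
Op 4: best P0=- P1=NH1 P2=NH1
Op 5: best P0=NH2 P1=NH1 P2=NH1
Op 6: best P0=NH2 P1=NH1 P2=NH1
Op 7: best P0=NH2 P1=NH1 P2=NH0
Op 8: best P0=NH2 P1=- P2=NH0
Op 9: best P0=NH2 P1=NH1 P2=NH0
Op 10: best P0=NH0 P1=NH1 P2=NH0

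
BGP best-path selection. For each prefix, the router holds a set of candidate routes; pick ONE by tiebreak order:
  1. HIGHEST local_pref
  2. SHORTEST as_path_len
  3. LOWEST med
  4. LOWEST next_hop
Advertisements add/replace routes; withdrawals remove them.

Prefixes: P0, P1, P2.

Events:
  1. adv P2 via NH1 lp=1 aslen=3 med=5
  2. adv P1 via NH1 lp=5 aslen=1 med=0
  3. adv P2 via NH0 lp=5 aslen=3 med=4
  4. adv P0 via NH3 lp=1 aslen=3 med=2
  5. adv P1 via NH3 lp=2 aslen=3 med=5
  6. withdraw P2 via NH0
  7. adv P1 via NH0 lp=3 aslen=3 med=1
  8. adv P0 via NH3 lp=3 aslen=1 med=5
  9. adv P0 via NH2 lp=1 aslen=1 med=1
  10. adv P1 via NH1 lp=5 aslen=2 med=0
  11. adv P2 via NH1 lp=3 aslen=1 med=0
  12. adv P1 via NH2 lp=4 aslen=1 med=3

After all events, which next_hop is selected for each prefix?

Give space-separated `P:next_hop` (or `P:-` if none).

Op 1: best P0=- P1=- P2=NH1
Op 2: best P0=- P1=NH1 P2=NH1
Op 3: best P0=- P1=NH1 P2=NH0
Op 4: best P0=NH3 P1=NH1 P2=NH0
Op 5: best P0=NH3 P1=NH1 P2=NH0
Op 6: best P0=NH3 P1=NH1 P2=NH1
Op 7: best P0=NH3 P1=NH1 P2=NH1
Op 8: best P0=NH3 P1=NH1 P2=NH1
Op 9: best P0=NH3 P1=NH1 P2=NH1
Op 10: best P0=NH3 P1=NH1 P2=NH1
Op 11: best P0=NH3 P1=NH1 P2=NH1
Op 12: best P0=NH3 P1=NH1 P2=NH1

Answer: P0:NH3 P1:NH1 P2:NH1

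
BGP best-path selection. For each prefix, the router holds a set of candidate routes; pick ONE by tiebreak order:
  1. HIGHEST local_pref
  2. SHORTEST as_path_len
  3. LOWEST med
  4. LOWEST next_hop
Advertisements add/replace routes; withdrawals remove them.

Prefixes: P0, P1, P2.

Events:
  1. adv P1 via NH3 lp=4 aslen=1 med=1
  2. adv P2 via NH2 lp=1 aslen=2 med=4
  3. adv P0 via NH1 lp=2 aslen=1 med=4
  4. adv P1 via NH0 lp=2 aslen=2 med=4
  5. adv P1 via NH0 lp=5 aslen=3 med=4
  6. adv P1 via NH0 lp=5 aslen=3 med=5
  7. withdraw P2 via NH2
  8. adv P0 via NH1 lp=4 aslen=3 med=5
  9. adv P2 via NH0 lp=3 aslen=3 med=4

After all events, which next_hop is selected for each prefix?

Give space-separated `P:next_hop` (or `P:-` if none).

Op 1: best P0=- P1=NH3 P2=-
Op 2: best P0=- P1=NH3 P2=NH2
Op 3: best P0=NH1 P1=NH3 P2=NH2
Op 4: best P0=NH1 P1=NH3 P2=NH2
Op 5: best P0=NH1 P1=NH0 P2=NH2
Op 6: best P0=NH1 P1=NH0 P2=NH2
Op 7: best P0=NH1 P1=NH0 P2=-
Op 8: best P0=NH1 P1=NH0 P2=-
Op 9: best P0=NH1 P1=NH0 P2=NH0

Answer: P0:NH1 P1:NH0 P2:NH0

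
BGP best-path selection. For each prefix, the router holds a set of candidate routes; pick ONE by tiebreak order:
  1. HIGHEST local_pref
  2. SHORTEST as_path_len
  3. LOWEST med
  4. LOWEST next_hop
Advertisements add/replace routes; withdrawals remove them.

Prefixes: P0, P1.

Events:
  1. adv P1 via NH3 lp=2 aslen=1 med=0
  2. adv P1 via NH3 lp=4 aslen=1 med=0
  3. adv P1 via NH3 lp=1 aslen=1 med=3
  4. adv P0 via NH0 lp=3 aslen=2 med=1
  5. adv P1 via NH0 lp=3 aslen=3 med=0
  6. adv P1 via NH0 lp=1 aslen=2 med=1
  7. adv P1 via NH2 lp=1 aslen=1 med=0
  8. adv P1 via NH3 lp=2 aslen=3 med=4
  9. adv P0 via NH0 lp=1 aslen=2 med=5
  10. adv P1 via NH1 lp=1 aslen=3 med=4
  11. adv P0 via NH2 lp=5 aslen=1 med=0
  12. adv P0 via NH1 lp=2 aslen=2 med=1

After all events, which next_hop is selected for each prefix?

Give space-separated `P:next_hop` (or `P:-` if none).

Op 1: best P0=- P1=NH3
Op 2: best P0=- P1=NH3
Op 3: best P0=- P1=NH3
Op 4: best P0=NH0 P1=NH3
Op 5: best P0=NH0 P1=NH0
Op 6: best P0=NH0 P1=NH3
Op 7: best P0=NH0 P1=NH2
Op 8: best P0=NH0 P1=NH3
Op 9: best P0=NH0 P1=NH3
Op 10: best P0=NH0 P1=NH3
Op 11: best P0=NH2 P1=NH3
Op 12: best P0=NH2 P1=NH3

Answer: P0:NH2 P1:NH3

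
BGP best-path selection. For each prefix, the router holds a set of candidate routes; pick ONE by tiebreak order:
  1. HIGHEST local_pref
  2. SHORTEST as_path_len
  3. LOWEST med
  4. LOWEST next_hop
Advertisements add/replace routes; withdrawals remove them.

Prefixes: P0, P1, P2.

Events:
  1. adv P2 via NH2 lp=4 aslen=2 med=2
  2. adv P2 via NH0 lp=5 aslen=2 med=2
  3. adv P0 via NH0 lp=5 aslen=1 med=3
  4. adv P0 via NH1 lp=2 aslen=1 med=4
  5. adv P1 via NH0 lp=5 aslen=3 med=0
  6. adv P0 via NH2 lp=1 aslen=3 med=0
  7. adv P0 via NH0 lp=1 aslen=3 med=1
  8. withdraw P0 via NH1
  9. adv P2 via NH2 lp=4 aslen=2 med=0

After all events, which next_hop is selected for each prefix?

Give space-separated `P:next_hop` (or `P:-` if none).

Op 1: best P0=- P1=- P2=NH2
Op 2: best P0=- P1=- P2=NH0
Op 3: best P0=NH0 P1=- P2=NH0
Op 4: best P0=NH0 P1=- P2=NH0
Op 5: best P0=NH0 P1=NH0 P2=NH0
Op 6: best P0=NH0 P1=NH0 P2=NH0
Op 7: best P0=NH1 P1=NH0 P2=NH0
Op 8: best P0=NH2 P1=NH0 P2=NH0
Op 9: best P0=NH2 P1=NH0 P2=NH0

Answer: P0:NH2 P1:NH0 P2:NH0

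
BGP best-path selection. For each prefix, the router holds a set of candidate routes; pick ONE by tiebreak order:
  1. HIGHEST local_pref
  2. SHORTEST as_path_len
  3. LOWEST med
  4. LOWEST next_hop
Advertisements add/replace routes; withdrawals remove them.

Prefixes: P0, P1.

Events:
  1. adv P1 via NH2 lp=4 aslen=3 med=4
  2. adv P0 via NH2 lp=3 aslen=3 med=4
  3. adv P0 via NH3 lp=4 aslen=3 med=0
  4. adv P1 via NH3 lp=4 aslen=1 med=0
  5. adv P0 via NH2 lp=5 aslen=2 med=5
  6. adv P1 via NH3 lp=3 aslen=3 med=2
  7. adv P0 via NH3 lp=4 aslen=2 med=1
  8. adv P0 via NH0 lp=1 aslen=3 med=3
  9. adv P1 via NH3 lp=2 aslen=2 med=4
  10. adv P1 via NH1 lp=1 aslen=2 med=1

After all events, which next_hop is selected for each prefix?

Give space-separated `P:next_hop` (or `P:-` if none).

Op 1: best P0=- P1=NH2
Op 2: best P0=NH2 P1=NH2
Op 3: best P0=NH3 P1=NH2
Op 4: best P0=NH3 P1=NH3
Op 5: best P0=NH2 P1=NH3
Op 6: best P0=NH2 P1=NH2
Op 7: best P0=NH2 P1=NH2
Op 8: best P0=NH2 P1=NH2
Op 9: best P0=NH2 P1=NH2
Op 10: best P0=NH2 P1=NH2

Answer: P0:NH2 P1:NH2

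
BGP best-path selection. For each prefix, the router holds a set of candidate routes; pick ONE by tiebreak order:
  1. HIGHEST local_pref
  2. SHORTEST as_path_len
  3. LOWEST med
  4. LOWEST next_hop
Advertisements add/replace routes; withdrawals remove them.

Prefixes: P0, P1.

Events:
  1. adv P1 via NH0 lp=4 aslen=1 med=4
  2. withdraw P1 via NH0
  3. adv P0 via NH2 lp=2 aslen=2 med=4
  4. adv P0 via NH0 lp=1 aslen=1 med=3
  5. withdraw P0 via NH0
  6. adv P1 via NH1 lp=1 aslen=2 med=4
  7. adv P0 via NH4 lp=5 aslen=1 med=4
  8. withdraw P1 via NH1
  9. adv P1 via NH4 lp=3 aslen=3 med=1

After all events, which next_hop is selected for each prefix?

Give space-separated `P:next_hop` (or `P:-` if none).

Answer: P0:NH4 P1:NH4

Derivation:
Op 1: best P0=- P1=NH0
Op 2: best P0=- P1=-
Op 3: best P0=NH2 P1=-
Op 4: best P0=NH2 P1=-
Op 5: best P0=NH2 P1=-
Op 6: best P0=NH2 P1=NH1
Op 7: best P0=NH4 P1=NH1
Op 8: best P0=NH4 P1=-
Op 9: best P0=NH4 P1=NH4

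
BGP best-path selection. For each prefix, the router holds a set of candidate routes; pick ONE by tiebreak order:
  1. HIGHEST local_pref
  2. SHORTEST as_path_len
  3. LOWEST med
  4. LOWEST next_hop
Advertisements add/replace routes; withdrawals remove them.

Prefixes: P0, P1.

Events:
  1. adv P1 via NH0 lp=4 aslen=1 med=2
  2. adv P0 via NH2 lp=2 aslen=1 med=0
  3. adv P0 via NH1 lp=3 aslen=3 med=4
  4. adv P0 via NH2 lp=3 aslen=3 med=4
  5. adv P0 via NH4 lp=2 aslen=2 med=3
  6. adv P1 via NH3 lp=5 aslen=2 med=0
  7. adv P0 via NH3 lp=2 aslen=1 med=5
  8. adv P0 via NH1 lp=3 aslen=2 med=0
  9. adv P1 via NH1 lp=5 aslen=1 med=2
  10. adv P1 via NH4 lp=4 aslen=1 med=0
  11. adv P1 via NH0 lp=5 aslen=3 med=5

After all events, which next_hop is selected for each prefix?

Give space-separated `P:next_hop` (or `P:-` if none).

Answer: P0:NH1 P1:NH1

Derivation:
Op 1: best P0=- P1=NH0
Op 2: best P0=NH2 P1=NH0
Op 3: best P0=NH1 P1=NH0
Op 4: best P0=NH1 P1=NH0
Op 5: best P0=NH1 P1=NH0
Op 6: best P0=NH1 P1=NH3
Op 7: best P0=NH1 P1=NH3
Op 8: best P0=NH1 P1=NH3
Op 9: best P0=NH1 P1=NH1
Op 10: best P0=NH1 P1=NH1
Op 11: best P0=NH1 P1=NH1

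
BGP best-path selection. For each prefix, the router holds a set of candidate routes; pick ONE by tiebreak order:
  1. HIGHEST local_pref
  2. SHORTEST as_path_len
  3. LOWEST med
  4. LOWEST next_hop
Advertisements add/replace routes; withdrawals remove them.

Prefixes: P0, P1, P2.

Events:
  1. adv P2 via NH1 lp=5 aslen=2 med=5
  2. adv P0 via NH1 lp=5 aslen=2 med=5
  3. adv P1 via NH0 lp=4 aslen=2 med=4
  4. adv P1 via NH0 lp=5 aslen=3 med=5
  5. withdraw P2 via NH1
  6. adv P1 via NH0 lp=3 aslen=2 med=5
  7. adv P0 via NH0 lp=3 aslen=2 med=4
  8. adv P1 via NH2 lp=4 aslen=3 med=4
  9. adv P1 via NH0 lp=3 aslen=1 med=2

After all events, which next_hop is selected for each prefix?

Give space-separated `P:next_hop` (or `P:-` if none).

Answer: P0:NH1 P1:NH2 P2:-

Derivation:
Op 1: best P0=- P1=- P2=NH1
Op 2: best P0=NH1 P1=- P2=NH1
Op 3: best P0=NH1 P1=NH0 P2=NH1
Op 4: best P0=NH1 P1=NH0 P2=NH1
Op 5: best P0=NH1 P1=NH0 P2=-
Op 6: best P0=NH1 P1=NH0 P2=-
Op 7: best P0=NH1 P1=NH0 P2=-
Op 8: best P0=NH1 P1=NH2 P2=-
Op 9: best P0=NH1 P1=NH2 P2=-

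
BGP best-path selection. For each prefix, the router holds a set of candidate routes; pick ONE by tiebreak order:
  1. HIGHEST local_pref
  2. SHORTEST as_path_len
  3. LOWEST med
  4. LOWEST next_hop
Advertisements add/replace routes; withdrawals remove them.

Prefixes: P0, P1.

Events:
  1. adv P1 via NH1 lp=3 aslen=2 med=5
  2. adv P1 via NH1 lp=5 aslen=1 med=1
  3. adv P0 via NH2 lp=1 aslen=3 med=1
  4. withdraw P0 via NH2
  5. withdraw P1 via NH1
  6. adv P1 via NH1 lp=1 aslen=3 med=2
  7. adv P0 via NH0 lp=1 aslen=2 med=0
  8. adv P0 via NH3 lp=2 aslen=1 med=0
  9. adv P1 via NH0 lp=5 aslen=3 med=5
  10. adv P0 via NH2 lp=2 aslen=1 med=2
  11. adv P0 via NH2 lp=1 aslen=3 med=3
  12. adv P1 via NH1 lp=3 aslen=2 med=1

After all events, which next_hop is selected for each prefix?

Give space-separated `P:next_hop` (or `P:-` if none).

Op 1: best P0=- P1=NH1
Op 2: best P0=- P1=NH1
Op 3: best P0=NH2 P1=NH1
Op 4: best P0=- P1=NH1
Op 5: best P0=- P1=-
Op 6: best P0=- P1=NH1
Op 7: best P0=NH0 P1=NH1
Op 8: best P0=NH3 P1=NH1
Op 9: best P0=NH3 P1=NH0
Op 10: best P0=NH3 P1=NH0
Op 11: best P0=NH3 P1=NH0
Op 12: best P0=NH3 P1=NH0

Answer: P0:NH3 P1:NH0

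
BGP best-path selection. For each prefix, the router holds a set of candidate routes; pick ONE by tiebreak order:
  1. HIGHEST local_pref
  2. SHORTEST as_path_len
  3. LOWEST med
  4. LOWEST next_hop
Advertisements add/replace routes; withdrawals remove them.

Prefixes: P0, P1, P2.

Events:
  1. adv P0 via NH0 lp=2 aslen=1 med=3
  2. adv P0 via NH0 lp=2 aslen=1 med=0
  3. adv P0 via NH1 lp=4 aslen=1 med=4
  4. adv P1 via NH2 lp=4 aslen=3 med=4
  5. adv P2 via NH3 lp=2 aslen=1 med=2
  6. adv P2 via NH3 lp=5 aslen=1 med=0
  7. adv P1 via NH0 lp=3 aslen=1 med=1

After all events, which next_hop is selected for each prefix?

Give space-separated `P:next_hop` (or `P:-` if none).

Op 1: best P0=NH0 P1=- P2=-
Op 2: best P0=NH0 P1=- P2=-
Op 3: best P0=NH1 P1=- P2=-
Op 4: best P0=NH1 P1=NH2 P2=-
Op 5: best P0=NH1 P1=NH2 P2=NH3
Op 6: best P0=NH1 P1=NH2 P2=NH3
Op 7: best P0=NH1 P1=NH2 P2=NH3

Answer: P0:NH1 P1:NH2 P2:NH3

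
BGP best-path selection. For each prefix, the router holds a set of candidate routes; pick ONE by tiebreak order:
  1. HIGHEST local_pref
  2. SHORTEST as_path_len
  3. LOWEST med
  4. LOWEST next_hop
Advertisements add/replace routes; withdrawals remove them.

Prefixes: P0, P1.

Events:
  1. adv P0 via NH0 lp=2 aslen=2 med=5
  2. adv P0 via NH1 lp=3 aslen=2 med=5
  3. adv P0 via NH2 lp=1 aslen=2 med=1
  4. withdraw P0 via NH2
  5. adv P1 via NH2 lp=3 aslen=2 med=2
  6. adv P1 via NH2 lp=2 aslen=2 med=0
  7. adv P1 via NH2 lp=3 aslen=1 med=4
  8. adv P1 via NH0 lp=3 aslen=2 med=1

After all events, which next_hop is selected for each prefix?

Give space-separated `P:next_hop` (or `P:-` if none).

Op 1: best P0=NH0 P1=-
Op 2: best P0=NH1 P1=-
Op 3: best P0=NH1 P1=-
Op 4: best P0=NH1 P1=-
Op 5: best P0=NH1 P1=NH2
Op 6: best P0=NH1 P1=NH2
Op 7: best P0=NH1 P1=NH2
Op 8: best P0=NH1 P1=NH2

Answer: P0:NH1 P1:NH2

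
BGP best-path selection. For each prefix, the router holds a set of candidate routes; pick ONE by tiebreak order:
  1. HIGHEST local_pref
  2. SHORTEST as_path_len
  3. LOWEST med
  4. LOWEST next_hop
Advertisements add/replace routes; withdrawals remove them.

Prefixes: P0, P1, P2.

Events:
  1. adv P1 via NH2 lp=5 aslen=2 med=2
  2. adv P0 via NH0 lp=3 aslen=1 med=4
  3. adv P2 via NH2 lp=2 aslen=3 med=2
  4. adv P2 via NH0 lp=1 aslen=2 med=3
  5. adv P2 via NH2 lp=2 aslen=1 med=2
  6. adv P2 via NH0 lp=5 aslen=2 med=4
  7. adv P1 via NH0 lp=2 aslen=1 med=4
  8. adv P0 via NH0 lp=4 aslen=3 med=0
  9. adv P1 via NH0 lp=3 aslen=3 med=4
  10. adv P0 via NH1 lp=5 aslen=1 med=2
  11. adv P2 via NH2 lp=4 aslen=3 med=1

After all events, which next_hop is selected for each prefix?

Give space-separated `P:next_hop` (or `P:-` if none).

Answer: P0:NH1 P1:NH2 P2:NH0

Derivation:
Op 1: best P0=- P1=NH2 P2=-
Op 2: best P0=NH0 P1=NH2 P2=-
Op 3: best P0=NH0 P1=NH2 P2=NH2
Op 4: best P0=NH0 P1=NH2 P2=NH2
Op 5: best P0=NH0 P1=NH2 P2=NH2
Op 6: best P0=NH0 P1=NH2 P2=NH0
Op 7: best P0=NH0 P1=NH2 P2=NH0
Op 8: best P0=NH0 P1=NH2 P2=NH0
Op 9: best P0=NH0 P1=NH2 P2=NH0
Op 10: best P0=NH1 P1=NH2 P2=NH0
Op 11: best P0=NH1 P1=NH2 P2=NH0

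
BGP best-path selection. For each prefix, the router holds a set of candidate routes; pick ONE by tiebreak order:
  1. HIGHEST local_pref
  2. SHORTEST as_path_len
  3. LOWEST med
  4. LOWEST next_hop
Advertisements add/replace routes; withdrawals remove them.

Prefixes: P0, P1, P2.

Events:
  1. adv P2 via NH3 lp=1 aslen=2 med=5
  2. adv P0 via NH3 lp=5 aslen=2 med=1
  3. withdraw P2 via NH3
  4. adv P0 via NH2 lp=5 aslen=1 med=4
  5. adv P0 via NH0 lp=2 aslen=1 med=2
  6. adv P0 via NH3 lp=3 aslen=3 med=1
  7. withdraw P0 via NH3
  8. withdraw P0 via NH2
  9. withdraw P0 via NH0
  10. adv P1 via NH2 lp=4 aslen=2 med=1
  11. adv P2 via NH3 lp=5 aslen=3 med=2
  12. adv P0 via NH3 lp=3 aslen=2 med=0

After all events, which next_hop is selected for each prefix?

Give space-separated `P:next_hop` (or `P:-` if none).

Op 1: best P0=- P1=- P2=NH3
Op 2: best P0=NH3 P1=- P2=NH3
Op 3: best P0=NH3 P1=- P2=-
Op 4: best P0=NH2 P1=- P2=-
Op 5: best P0=NH2 P1=- P2=-
Op 6: best P0=NH2 P1=- P2=-
Op 7: best P0=NH2 P1=- P2=-
Op 8: best P0=NH0 P1=- P2=-
Op 9: best P0=- P1=- P2=-
Op 10: best P0=- P1=NH2 P2=-
Op 11: best P0=- P1=NH2 P2=NH3
Op 12: best P0=NH3 P1=NH2 P2=NH3

Answer: P0:NH3 P1:NH2 P2:NH3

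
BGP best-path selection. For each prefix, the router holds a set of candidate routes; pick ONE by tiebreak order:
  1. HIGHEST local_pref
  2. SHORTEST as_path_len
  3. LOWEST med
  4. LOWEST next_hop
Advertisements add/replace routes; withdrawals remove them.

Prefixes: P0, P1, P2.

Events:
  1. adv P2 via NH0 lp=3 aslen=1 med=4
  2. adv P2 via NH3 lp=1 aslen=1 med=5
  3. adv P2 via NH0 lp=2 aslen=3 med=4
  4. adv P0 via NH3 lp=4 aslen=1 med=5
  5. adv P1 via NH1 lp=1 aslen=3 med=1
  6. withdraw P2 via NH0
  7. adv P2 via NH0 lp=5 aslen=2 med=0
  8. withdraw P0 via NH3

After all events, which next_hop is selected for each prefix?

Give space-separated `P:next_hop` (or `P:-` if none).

Op 1: best P0=- P1=- P2=NH0
Op 2: best P0=- P1=- P2=NH0
Op 3: best P0=- P1=- P2=NH0
Op 4: best P0=NH3 P1=- P2=NH0
Op 5: best P0=NH3 P1=NH1 P2=NH0
Op 6: best P0=NH3 P1=NH1 P2=NH3
Op 7: best P0=NH3 P1=NH1 P2=NH0
Op 8: best P0=- P1=NH1 P2=NH0

Answer: P0:- P1:NH1 P2:NH0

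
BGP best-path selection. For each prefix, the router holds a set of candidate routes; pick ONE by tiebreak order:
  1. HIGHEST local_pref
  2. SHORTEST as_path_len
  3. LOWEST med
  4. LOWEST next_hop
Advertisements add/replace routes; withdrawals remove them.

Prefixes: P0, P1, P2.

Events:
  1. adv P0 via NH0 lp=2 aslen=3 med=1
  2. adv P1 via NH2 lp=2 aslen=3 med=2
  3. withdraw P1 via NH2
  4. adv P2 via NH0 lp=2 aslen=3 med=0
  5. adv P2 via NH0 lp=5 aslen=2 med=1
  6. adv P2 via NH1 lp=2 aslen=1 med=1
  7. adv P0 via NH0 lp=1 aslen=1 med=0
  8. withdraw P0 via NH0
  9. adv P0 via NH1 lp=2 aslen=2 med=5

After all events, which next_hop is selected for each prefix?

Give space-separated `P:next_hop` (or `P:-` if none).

Answer: P0:NH1 P1:- P2:NH0

Derivation:
Op 1: best P0=NH0 P1=- P2=-
Op 2: best P0=NH0 P1=NH2 P2=-
Op 3: best P0=NH0 P1=- P2=-
Op 4: best P0=NH0 P1=- P2=NH0
Op 5: best P0=NH0 P1=- P2=NH0
Op 6: best P0=NH0 P1=- P2=NH0
Op 7: best P0=NH0 P1=- P2=NH0
Op 8: best P0=- P1=- P2=NH0
Op 9: best P0=NH1 P1=- P2=NH0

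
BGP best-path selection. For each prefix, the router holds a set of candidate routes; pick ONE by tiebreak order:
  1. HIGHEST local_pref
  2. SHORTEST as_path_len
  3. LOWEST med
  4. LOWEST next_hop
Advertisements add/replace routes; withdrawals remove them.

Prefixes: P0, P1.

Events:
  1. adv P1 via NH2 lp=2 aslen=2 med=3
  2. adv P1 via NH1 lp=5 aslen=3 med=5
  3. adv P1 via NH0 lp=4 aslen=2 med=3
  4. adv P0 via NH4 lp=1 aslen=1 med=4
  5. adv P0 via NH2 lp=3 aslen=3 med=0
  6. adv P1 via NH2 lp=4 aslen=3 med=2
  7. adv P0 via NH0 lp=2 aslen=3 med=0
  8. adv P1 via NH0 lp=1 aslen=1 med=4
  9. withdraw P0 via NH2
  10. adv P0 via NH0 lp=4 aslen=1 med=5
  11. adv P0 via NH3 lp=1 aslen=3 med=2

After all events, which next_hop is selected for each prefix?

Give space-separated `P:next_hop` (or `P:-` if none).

Answer: P0:NH0 P1:NH1

Derivation:
Op 1: best P0=- P1=NH2
Op 2: best P0=- P1=NH1
Op 3: best P0=- P1=NH1
Op 4: best P0=NH4 P1=NH1
Op 5: best P0=NH2 P1=NH1
Op 6: best P0=NH2 P1=NH1
Op 7: best P0=NH2 P1=NH1
Op 8: best P0=NH2 P1=NH1
Op 9: best P0=NH0 P1=NH1
Op 10: best P0=NH0 P1=NH1
Op 11: best P0=NH0 P1=NH1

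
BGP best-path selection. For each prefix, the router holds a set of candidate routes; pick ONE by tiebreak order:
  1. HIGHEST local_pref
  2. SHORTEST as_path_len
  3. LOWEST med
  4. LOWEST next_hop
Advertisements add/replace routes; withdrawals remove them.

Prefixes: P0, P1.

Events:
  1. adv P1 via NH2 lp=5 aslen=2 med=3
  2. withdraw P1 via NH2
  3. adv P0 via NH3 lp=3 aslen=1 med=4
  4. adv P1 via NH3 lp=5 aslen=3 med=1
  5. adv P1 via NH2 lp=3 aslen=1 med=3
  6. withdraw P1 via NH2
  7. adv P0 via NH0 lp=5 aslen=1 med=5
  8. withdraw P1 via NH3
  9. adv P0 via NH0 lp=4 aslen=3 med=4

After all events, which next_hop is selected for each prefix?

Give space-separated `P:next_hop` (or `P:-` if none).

Op 1: best P0=- P1=NH2
Op 2: best P0=- P1=-
Op 3: best P0=NH3 P1=-
Op 4: best P0=NH3 P1=NH3
Op 5: best P0=NH3 P1=NH3
Op 6: best P0=NH3 P1=NH3
Op 7: best P0=NH0 P1=NH3
Op 8: best P0=NH0 P1=-
Op 9: best P0=NH0 P1=-

Answer: P0:NH0 P1:-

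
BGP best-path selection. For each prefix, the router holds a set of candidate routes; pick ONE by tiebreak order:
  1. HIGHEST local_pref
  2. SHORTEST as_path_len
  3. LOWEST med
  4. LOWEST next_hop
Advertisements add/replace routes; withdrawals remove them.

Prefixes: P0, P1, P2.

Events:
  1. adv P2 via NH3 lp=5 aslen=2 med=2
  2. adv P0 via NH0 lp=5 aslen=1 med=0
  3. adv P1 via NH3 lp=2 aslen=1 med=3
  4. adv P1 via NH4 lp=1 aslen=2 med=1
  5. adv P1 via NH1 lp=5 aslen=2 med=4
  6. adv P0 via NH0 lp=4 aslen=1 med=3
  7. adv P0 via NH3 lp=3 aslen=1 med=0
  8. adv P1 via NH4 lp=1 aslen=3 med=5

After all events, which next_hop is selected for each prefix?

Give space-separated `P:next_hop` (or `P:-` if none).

Answer: P0:NH0 P1:NH1 P2:NH3

Derivation:
Op 1: best P0=- P1=- P2=NH3
Op 2: best P0=NH0 P1=- P2=NH3
Op 3: best P0=NH0 P1=NH3 P2=NH3
Op 4: best P0=NH0 P1=NH3 P2=NH3
Op 5: best P0=NH0 P1=NH1 P2=NH3
Op 6: best P0=NH0 P1=NH1 P2=NH3
Op 7: best P0=NH0 P1=NH1 P2=NH3
Op 8: best P0=NH0 P1=NH1 P2=NH3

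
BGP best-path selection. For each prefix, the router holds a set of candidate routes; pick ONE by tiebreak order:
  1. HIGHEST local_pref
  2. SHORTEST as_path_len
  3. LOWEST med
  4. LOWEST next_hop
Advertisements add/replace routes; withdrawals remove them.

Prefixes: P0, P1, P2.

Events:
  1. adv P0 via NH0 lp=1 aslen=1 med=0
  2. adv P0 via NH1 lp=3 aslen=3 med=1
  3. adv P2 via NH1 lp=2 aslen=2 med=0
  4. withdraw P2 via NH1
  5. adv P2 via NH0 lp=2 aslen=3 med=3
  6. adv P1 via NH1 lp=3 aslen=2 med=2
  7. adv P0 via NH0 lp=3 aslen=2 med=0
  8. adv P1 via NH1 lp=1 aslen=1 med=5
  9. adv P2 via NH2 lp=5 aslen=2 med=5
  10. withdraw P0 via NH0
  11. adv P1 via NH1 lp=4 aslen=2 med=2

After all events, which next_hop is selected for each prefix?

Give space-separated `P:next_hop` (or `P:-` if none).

Answer: P0:NH1 P1:NH1 P2:NH2

Derivation:
Op 1: best P0=NH0 P1=- P2=-
Op 2: best P0=NH1 P1=- P2=-
Op 3: best P0=NH1 P1=- P2=NH1
Op 4: best P0=NH1 P1=- P2=-
Op 5: best P0=NH1 P1=- P2=NH0
Op 6: best P0=NH1 P1=NH1 P2=NH0
Op 7: best P0=NH0 P1=NH1 P2=NH0
Op 8: best P0=NH0 P1=NH1 P2=NH0
Op 9: best P0=NH0 P1=NH1 P2=NH2
Op 10: best P0=NH1 P1=NH1 P2=NH2
Op 11: best P0=NH1 P1=NH1 P2=NH2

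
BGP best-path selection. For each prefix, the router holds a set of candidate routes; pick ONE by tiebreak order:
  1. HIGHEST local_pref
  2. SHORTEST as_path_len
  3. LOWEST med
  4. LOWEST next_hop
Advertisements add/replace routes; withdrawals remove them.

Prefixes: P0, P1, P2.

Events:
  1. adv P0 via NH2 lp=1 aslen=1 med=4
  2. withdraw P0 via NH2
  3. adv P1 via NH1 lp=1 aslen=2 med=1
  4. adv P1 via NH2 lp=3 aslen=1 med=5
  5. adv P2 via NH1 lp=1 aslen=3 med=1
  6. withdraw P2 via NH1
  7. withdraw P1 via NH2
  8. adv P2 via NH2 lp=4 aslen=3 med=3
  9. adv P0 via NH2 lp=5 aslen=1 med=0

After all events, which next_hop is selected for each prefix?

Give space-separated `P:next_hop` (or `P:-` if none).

Op 1: best P0=NH2 P1=- P2=-
Op 2: best P0=- P1=- P2=-
Op 3: best P0=- P1=NH1 P2=-
Op 4: best P0=- P1=NH2 P2=-
Op 5: best P0=- P1=NH2 P2=NH1
Op 6: best P0=- P1=NH2 P2=-
Op 7: best P0=- P1=NH1 P2=-
Op 8: best P0=- P1=NH1 P2=NH2
Op 9: best P0=NH2 P1=NH1 P2=NH2

Answer: P0:NH2 P1:NH1 P2:NH2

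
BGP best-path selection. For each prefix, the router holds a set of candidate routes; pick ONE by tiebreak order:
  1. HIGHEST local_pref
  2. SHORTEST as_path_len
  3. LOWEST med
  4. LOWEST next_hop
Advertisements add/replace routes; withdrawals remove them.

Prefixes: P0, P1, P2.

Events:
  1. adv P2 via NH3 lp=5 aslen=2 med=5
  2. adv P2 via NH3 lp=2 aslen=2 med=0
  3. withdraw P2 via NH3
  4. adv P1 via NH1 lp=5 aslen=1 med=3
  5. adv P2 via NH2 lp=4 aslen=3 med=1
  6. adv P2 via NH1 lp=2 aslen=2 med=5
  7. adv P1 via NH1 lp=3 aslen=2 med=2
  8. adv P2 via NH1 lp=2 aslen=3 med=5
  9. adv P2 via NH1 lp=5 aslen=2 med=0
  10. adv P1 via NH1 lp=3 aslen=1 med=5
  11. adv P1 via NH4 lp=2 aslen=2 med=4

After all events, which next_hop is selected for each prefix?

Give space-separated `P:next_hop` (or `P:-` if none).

Op 1: best P0=- P1=- P2=NH3
Op 2: best P0=- P1=- P2=NH3
Op 3: best P0=- P1=- P2=-
Op 4: best P0=- P1=NH1 P2=-
Op 5: best P0=- P1=NH1 P2=NH2
Op 6: best P0=- P1=NH1 P2=NH2
Op 7: best P0=- P1=NH1 P2=NH2
Op 8: best P0=- P1=NH1 P2=NH2
Op 9: best P0=- P1=NH1 P2=NH1
Op 10: best P0=- P1=NH1 P2=NH1
Op 11: best P0=- P1=NH1 P2=NH1

Answer: P0:- P1:NH1 P2:NH1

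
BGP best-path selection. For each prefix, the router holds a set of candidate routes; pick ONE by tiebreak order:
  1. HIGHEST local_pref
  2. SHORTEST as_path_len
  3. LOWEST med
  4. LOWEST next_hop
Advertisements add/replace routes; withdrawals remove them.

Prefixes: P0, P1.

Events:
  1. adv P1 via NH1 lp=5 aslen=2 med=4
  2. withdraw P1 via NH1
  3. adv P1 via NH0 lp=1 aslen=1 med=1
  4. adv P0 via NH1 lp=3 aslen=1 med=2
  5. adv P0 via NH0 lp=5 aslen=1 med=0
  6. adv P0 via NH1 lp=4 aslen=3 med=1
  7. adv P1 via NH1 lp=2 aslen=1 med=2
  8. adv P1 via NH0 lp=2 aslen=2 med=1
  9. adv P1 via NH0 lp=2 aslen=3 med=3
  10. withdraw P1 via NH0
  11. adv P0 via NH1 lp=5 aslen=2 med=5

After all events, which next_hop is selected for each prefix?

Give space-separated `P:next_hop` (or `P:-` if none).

Op 1: best P0=- P1=NH1
Op 2: best P0=- P1=-
Op 3: best P0=- P1=NH0
Op 4: best P0=NH1 P1=NH0
Op 5: best P0=NH0 P1=NH0
Op 6: best P0=NH0 P1=NH0
Op 7: best P0=NH0 P1=NH1
Op 8: best P0=NH0 P1=NH1
Op 9: best P0=NH0 P1=NH1
Op 10: best P0=NH0 P1=NH1
Op 11: best P0=NH0 P1=NH1

Answer: P0:NH0 P1:NH1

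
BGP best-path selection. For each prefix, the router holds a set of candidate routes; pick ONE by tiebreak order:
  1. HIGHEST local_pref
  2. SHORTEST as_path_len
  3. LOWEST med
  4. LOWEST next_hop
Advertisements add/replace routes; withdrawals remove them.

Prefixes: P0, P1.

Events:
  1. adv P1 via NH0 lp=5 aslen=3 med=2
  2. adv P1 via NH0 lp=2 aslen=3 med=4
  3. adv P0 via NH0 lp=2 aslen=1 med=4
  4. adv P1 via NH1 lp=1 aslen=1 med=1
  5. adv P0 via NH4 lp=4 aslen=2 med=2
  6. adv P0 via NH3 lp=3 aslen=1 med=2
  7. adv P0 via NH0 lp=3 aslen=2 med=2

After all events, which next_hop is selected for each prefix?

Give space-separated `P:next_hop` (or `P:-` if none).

Op 1: best P0=- P1=NH0
Op 2: best P0=- P1=NH0
Op 3: best P0=NH0 P1=NH0
Op 4: best P0=NH0 P1=NH0
Op 5: best P0=NH4 P1=NH0
Op 6: best P0=NH4 P1=NH0
Op 7: best P0=NH4 P1=NH0

Answer: P0:NH4 P1:NH0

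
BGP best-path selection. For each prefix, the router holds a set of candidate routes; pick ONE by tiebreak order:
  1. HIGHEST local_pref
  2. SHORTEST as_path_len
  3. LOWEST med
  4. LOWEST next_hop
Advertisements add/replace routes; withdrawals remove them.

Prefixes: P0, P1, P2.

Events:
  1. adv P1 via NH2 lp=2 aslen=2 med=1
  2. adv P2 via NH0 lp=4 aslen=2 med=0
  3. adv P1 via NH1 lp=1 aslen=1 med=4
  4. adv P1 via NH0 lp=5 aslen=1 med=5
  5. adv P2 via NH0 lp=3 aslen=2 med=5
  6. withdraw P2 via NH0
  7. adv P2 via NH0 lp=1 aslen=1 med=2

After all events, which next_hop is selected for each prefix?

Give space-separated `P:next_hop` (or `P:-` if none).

Answer: P0:- P1:NH0 P2:NH0

Derivation:
Op 1: best P0=- P1=NH2 P2=-
Op 2: best P0=- P1=NH2 P2=NH0
Op 3: best P0=- P1=NH2 P2=NH0
Op 4: best P0=- P1=NH0 P2=NH0
Op 5: best P0=- P1=NH0 P2=NH0
Op 6: best P0=- P1=NH0 P2=-
Op 7: best P0=- P1=NH0 P2=NH0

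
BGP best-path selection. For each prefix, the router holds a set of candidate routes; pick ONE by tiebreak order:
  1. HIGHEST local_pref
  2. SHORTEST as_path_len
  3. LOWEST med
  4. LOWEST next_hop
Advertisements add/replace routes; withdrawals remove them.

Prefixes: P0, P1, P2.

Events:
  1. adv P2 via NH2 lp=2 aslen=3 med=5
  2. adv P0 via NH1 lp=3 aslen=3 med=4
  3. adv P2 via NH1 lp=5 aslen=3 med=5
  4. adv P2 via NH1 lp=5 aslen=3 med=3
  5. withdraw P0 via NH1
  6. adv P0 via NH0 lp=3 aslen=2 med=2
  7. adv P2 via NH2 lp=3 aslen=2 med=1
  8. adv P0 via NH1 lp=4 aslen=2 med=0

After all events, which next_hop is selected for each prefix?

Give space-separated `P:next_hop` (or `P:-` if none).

Op 1: best P0=- P1=- P2=NH2
Op 2: best P0=NH1 P1=- P2=NH2
Op 3: best P0=NH1 P1=- P2=NH1
Op 4: best P0=NH1 P1=- P2=NH1
Op 5: best P0=- P1=- P2=NH1
Op 6: best P0=NH0 P1=- P2=NH1
Op 7: best P0=NH0 P1=- P2=NH1
Op 8: best P0=NH1 P1=- P2=NH1

Answer: P0:NH1 P1:- P2:NH1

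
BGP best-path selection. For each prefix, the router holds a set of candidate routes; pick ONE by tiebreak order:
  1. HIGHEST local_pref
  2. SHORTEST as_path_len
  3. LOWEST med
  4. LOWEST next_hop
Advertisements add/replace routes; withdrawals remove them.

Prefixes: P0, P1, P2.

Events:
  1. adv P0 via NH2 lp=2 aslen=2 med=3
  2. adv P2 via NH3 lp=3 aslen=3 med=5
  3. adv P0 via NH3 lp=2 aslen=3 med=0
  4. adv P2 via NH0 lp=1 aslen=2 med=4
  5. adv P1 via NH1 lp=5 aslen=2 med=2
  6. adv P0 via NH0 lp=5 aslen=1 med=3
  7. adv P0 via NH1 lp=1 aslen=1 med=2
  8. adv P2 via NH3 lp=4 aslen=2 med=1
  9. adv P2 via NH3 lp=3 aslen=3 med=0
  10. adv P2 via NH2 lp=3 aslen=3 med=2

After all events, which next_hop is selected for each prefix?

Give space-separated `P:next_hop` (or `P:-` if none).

Answer: P0:NH0 P1:NH1 P2:NH3

Derivation:
Op 1: best P0=NH2 P1=- P2=-
Op 2: best P0=NH2 P1=- P2=NH3
Op 3: best P0=NH2 P1=- P2=NH3
Op 4: best P0=NH2 P1=- P2=NH3
Op 5: best P0=NH2 P1=NH1 P2=NH3
Op 6: best P0=NH0 P1=NH1 P2=NH3
Op 7: best P0=NH0 P1=NH1 P2=NH3
Op 8: best P0=NH0 P1=NH1 P2=NH3
Op 9: best P0=NH0 P1=NH1 P2=NH3
Op 10: best P0=NH0 P1=NH1 P2=NH3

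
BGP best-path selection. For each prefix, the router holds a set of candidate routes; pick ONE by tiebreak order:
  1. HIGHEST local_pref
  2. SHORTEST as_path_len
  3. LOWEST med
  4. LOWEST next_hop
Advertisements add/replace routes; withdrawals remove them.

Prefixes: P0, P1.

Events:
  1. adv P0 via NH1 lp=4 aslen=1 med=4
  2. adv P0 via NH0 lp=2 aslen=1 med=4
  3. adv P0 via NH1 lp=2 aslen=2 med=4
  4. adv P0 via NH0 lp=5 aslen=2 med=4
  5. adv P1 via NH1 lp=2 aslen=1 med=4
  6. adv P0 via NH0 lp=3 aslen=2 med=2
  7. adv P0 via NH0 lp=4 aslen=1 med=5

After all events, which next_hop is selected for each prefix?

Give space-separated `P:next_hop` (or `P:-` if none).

Answer: P0:NH0 P1:NH1

Derivation:
Op 1: best P0=NH1 P1=-
Op 2: best P0=NH1 P1=-
Op 3: best P0=NH0 P1=-
Op 4: best P0=NH0 P1=-
Op 5: best P0=NH0 P1=NH1
Op 6: best P0=NH0 P1=NH1
Op 7: best P0=NH0 P1=NH1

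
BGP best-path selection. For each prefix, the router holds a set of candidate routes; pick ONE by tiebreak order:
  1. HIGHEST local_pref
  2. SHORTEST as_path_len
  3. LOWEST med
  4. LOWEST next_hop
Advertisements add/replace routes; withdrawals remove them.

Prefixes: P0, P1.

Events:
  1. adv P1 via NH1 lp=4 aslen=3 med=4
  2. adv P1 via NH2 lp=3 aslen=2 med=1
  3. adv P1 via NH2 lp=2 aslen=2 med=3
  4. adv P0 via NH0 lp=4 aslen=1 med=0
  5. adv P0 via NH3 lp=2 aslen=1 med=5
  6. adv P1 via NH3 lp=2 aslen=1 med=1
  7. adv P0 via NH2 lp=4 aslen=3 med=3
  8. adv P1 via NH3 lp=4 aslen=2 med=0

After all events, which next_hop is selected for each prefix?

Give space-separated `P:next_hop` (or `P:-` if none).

Answer: P0:NH0 P1:NH3

Derivation:
Op 1: best P0=- P1=NH1
Op 2: best P0=- P1=NH1
Op 3: best P0=- P1=NH1
Op 4: best P0=NH0 P1=NH1
Op 5: best P0=NH0 P1=NH1
Op 6: best P0=NH0 P1=NH1
Op 7: best P0=NH0 P1=NH1
Op 8: best P0=NH0 P1=NH3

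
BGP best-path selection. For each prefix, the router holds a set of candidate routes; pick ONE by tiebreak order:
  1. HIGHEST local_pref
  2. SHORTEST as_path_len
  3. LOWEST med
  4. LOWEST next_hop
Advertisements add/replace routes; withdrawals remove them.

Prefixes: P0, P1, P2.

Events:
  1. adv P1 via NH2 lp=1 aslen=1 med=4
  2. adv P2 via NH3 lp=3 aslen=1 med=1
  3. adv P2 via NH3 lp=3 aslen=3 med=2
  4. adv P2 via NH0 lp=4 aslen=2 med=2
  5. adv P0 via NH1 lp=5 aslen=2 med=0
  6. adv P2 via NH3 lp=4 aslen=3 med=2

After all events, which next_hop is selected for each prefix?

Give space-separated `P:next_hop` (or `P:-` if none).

Answer: P0:NH1 P1:NH2 P2:NH0

Derivation:
Op 1: best P0=- P1=NH2 P2=-
Op 2: best P0=- P1=NH2 P2=NH3
Op 3: best P0=- P1=NH2 P2=NH3
Op 4: best P0=- P1=NH2 P2=NH0
Op 5: best P0=NH1 P1=NH2 P2=NH0
Op 6: best P0=NH1 P1=NH2 P2=NH0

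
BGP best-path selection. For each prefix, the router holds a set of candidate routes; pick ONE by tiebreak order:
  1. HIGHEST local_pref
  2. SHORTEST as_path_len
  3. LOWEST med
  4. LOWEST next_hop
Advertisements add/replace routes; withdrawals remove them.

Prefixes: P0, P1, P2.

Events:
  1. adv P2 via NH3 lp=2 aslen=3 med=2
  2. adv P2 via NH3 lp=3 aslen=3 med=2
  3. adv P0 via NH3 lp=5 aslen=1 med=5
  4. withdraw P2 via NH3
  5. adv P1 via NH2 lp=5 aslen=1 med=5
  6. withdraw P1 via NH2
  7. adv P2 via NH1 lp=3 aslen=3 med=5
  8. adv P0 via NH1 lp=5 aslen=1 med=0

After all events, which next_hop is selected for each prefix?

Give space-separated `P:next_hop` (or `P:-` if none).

Op 1: best P0=- P1=- P2=NH3
Op 2: best P0=- P1=- P2=NH3
Op 3: best P0=NH3 P1=- P2=NH3
Op 4: best P0=NH3 P1=- P2=-
Op 5: best P0=NH3 P1=NH2 P2=-
Op 6: best P0=NH3 P1=- P2=-
Op 7: best P0=NH3 P1=- P2=NH1
Op 8: best P0=NH1 P1=- P2=NH1

Answer: P0:NH1 P1:- P2:NH1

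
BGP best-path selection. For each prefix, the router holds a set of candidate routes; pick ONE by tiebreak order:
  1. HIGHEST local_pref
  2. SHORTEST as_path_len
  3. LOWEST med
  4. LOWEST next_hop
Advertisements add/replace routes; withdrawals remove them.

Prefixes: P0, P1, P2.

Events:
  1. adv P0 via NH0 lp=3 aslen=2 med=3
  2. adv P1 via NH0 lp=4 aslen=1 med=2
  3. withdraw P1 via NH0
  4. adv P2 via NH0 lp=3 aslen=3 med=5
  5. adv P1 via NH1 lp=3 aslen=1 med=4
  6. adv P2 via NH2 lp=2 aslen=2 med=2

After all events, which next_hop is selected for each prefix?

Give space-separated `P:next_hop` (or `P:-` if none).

Op 1: best P0=NH0 P1=- P2=-
Op 2: best P0=NH0 P1=NH0 P2=-
Op 3: best P0=NH0 P1=- P2=-
Op 4: best P0=NH0 P1=- P2=NH0
Op 5: best P0=NH0 P1=NH1 P2=NH0
Op 6: best P0=NH0 P1=NH1 P2=NH0

Answer: P0:NH0 P1:NH1 P2:NH0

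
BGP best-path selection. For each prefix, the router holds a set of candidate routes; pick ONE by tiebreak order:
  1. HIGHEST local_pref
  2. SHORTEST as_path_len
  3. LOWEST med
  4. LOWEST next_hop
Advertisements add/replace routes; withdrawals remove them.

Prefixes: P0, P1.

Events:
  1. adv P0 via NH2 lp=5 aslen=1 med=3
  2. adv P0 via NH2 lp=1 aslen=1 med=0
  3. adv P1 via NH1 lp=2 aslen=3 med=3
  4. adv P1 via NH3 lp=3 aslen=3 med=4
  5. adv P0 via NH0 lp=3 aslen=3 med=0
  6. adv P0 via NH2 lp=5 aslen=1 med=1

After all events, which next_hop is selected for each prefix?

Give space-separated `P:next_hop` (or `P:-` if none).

Answer: P0:NH2 P1:NH3

Derivation:
Op 1: best P0=NH2 P1=-
Op 2: best P0=NH2 P1=-
Op 3: best P0=NH2 P1=NH1
Op 4: best P0=NH2 P1=NH3
Op 5: best P0=NH0 P1=NH3
Op 6: best P0=NH2 P1=NH3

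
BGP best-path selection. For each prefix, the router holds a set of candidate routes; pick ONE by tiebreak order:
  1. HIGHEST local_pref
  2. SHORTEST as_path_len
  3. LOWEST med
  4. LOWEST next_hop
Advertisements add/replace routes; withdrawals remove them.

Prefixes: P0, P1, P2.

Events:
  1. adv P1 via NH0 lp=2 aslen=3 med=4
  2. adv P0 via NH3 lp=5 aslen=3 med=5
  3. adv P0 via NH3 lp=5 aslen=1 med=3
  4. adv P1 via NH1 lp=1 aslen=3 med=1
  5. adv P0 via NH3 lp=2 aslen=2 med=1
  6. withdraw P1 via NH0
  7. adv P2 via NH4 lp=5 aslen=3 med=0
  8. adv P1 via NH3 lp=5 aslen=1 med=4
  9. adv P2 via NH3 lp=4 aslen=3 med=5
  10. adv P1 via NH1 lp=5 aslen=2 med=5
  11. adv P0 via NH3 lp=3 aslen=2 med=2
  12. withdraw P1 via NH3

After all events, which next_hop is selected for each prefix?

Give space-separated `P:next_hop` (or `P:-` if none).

Answer: P0:NH3 P1:NH1 P2:NH4

Derivation:
Op 1: best P0=- P1=NH0 P2=-
Op 2: best P0=NH3 P1=NH0 P2=-
Op 3: best P0=NH3 P1=NH0 P2=-
Op 4: best P0=NH3 P1=NH0 P2=-
Op 5: best P0=NH3 P1=NH0 P2=-
Op 6: best P0=NH3 P1=NH1 P2=-
Op 7: best P0=NH3 P1=NH1 P2=NH4
Op 8: best P0=NH3 P1=NH3 P2=NH4
Op 9: best P0=NH3 P1=NH3 P2=NH4
Op 10: best P0=NH3 P1=NH3 P2=NH4
Op 11: best P0=NH3 P1=NH3 P2=NH4
Op 12: best P0=NH3 P1=NH1 P2=NH4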